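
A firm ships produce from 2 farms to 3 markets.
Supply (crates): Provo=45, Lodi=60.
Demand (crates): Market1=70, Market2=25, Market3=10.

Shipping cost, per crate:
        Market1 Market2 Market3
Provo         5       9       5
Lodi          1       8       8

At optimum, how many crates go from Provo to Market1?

The minimum-cost plan:
  Provo to Market1: 10 × 5 = 50
  Provo to Market2: 25 × 9 = 225
  Provo to Market3: 10 × 5 = 50
  Lodi to Market1: 60 × 1 = 60
Total cost = 385.
So Provo→Market1 carries 10 crates.

10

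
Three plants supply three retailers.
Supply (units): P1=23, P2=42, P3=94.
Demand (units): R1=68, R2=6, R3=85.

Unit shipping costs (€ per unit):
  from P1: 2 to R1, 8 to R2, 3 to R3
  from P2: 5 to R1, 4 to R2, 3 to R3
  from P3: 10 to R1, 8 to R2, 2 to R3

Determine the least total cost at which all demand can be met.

One minimum-cost allocation:
  P1→R1: 23 units
  P2→R1: 42 units
  P3→R1: 3 units
  P3→R2: 6 units
  P3→R3: 85 units
Total cost = €504.

504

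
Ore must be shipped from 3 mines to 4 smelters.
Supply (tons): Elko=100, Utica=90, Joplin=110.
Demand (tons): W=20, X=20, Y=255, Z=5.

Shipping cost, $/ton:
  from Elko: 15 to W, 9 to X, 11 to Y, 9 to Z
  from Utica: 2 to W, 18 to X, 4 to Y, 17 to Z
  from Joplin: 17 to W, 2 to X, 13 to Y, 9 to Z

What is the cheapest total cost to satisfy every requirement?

2610

An optimal shipping plan:
  Elko–Y: 100 tons
  Utica–W: 20 tons
  Utica–Y: 70 tons
  Joplin–X: 20 tons
  Joplin–Y: 85 tons
  Joplin–Z: 5 tons
Total cost = $2610.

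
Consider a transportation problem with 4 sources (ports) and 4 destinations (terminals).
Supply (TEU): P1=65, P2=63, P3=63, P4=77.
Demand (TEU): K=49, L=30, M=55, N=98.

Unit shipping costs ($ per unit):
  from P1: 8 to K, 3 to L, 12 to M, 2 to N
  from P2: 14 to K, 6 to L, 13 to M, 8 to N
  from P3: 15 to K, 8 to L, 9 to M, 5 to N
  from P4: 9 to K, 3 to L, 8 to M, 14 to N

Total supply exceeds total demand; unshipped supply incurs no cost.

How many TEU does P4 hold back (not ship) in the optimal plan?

An optimal plan:
  P1→N: 65 × $2 = $130
  P2→L: 27 × $6 = $162
  P3→M: 30 × $9 = $270
  P3→N: 33 × $5 = $165
  P4→K: 49 × $9 = $441
  P4→L: 3 × $3 = $9
  P4→M: 25 × $8 = $200
Total cost = $1377.
P4 ships 77 of its 77, leaving 0.

0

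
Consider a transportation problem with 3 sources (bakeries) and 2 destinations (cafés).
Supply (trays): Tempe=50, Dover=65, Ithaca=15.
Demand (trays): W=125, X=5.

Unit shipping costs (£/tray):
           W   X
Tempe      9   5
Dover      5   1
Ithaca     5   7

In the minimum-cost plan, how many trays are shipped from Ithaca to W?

15

Solving gives:
  Tempe→W: 45 × £9 = £405
  Tempe→X: 5 × £5 = £25
  Dover→W: 65 × £5 = £325
  Ithaca→W: 15 × £5 = £75
Total cost = £830.
So Ithaca→W carries 15 trays.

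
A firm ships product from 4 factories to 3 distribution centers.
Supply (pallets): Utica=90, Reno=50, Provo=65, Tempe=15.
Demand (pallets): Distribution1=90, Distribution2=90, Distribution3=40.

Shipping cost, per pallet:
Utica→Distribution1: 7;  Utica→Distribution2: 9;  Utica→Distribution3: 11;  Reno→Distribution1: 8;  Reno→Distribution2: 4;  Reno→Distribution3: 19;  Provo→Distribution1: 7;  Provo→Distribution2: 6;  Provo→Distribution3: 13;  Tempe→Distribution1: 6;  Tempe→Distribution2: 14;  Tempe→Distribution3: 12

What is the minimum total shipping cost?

A cheapest plan:
  Utica→Distribution1: 50 × 7 = 350
  Utica→Distribution3: 40 × 11 = 440
  Reno→Distribution2: 50 × 4 = 200
  Provo→Distribution1: 25 × 7 = 175
  Provo→Distribution2: 40 × 6 = 240
  Tempe→Distribution1: 15 × 6 = 90
Total = 350 + 440 + 200 + 175 + 240 + 90 = 1495.
(Supply check: Utica ships 90; Reno ships 50; Provo ships 65; Tempe ships 15.)

1495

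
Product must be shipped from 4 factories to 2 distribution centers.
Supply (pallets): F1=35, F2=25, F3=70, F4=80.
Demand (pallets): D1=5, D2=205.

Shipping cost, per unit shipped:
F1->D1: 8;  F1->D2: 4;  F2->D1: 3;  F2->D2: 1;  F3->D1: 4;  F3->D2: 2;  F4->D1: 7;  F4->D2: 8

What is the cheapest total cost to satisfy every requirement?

940

A cheapest plan:
  F1 to D2: 35 × 4 = 140
  F2 to D2: 25 × 1 = 25
  F3 to D2: 70 × 2 = 140
  F4 to D1: 5 × 7 = 35
  F4 to D2: 75 × 8 = 600
Total = 140 + 25 + 140 + 35 + 600 = 940.
(Supply check: F1 ships 35; F2 ships 25; F3 ships 70; F4 ships 80.)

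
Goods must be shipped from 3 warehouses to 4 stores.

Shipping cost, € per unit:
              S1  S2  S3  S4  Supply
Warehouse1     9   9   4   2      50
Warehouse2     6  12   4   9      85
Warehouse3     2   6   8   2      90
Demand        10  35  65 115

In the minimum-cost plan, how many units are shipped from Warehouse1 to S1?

0

The minimum-cost plan:
  Warehouse1->S4: 50 × €2 = €100
  Warehouse2->S1: 10 × €6 = €60
  Warehouse2->S2: 10 × €12 = €120
  Warehouse2->S3: 65 × €4 = €260
  Warehouse3->S2: 25 × €6 = €150
  Warehouse3->S4: 65 × €2 = €130
Total cost = €820.
The route Warehouse1→S1 is not used.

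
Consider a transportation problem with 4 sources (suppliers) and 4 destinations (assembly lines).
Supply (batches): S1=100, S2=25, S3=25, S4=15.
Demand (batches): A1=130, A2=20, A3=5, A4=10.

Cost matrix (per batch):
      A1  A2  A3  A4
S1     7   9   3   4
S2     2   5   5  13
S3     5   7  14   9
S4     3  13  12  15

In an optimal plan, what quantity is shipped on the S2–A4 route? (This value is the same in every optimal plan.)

0

The minimum-cost plan:
  S1->A1: 65 batches
  S1->A2: 20 batches
  S1->A3: 5 batches
  S1->A4: 10 batches
  S2->A1: 25 batches
  S3->A1: 25 batches
  S4->A1: 15 batches
Total cost = 910.
The route S2→A4 is not used.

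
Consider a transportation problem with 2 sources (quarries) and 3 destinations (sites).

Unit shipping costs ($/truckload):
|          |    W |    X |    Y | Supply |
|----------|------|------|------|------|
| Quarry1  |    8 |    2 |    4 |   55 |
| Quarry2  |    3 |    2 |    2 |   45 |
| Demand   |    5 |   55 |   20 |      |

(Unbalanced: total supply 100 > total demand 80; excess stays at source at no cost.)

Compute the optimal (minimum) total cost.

Optimal allocation:
  Quarry1–X: 35 truckloads
  Quarry2–W: 5 truckloads
  Quarry2–X: 20 truckloads
  Quarry2–Y: 20 truckloads
Total cost = $165.

165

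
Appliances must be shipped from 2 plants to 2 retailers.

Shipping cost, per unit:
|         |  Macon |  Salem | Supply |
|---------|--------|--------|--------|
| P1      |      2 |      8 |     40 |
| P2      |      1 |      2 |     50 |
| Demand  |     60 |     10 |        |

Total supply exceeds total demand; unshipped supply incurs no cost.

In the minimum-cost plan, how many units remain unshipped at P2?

0

Minimum-cost shipments:
  P1->Macon: 20 × 2 = 40
  P2->Macon: 40 × 1 = 40
  P2->Salem: 10 × 2 = 20
Total cost = 100.
P2 ships 50 of its 50, leaving 0.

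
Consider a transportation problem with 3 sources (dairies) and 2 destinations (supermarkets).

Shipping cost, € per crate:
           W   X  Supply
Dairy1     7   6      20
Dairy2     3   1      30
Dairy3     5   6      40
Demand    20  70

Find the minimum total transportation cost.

370

A cheapest plan:
  Dairy1–X: 20 crates
  Dairy2–X: 30 crates
  Dairy3–W: 20 crates
  Dairy3–X: 20 crates
Total cost = €370.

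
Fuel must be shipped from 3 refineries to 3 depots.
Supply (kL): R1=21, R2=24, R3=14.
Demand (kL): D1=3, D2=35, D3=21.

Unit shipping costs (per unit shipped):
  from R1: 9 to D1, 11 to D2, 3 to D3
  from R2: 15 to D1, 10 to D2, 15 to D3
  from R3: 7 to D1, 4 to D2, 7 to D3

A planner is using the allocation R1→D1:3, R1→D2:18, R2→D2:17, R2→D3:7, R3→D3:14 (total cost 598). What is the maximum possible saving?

Current plan cost = 3·9 + 18·11 + 17·10 + 7·15 + 14·7 = 598.
Optimal plan:
  R1–D3: 21 kL
  R2–D2: 24 kL
  R3–D1: 3 kL
  R3–D2: 11 kL
Optimal cost = 368.
Saving = 598 − 368 = 230.

230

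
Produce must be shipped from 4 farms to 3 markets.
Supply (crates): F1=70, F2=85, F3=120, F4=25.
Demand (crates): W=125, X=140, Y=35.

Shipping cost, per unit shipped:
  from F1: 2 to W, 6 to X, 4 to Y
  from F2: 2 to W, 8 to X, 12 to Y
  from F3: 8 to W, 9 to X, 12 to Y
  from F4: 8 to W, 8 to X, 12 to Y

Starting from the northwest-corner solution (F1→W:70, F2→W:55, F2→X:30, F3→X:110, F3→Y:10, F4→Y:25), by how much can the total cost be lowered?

245

Current plan cost = 70·2 + 55·2 + 30·8 + 110·9 + 10·12 + 25·12 = 1900.
Optimal plan:
  F1 to W: 35 × 2 = 70
  F1 to Y: 35 × 4 = 140
  F2 to W: 85 × 2 = 170
  F3 to W: 5 × 8 = 40
  F3 to X: 115 × 9 = 1035
  F4 to X: 25 × 8 = 200
Optimal cost = 1655.
Saving = 1900 − 1655 = 245.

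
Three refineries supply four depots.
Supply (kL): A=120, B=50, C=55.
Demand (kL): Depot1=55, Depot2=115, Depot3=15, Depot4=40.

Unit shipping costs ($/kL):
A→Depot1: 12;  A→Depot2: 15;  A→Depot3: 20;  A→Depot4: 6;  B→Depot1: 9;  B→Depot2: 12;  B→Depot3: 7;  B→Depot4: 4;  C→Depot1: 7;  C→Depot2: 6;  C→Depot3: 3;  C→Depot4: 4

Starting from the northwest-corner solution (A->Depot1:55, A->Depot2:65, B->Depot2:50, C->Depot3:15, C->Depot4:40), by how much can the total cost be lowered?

310

Current plan cost = 55·12 + 65·15 + 50·12 + 15·3 + 40·4 = $2440.
Optimal plan:
  A to Depot1: 20 × $12 = $240
  A to Depot2: 60 × $15 = $900
  A to Depot4: 40 × $6 = $240
  B to Depot1: 35 × $9 = $315
  B to Depot3: 15 × $7 = $105
  C to Depot2: 55 × $6 = $330
Optimal cost = $2130.
Saving = 2440 − 2130 = $310.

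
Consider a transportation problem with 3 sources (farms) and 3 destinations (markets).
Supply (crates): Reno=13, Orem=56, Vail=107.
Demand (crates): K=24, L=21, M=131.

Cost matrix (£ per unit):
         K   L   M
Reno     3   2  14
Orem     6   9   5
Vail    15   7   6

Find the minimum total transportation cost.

980

An optimal shipping plan:
  Reno–L: 13 crates
  Orem–K: 24 crates
  Orem–M: 32 crates
  Vail–L: 8 crates
  Vail–M: 99 crates
Total cost = £980.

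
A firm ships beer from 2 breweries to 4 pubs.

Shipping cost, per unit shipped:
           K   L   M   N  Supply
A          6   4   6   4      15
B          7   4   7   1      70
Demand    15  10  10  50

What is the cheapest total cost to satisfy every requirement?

An optimal shipping plan:
  A–K: 15 × 6 = 90
  B–L: 10 × 4 = 40
  B–M: 10 × 7 = 70
  B–N: 50 × 1 = 50
Total = 90 + 40 + 70 + 50 = 250.
(Supply check: A ships 15; B ships 70.)

250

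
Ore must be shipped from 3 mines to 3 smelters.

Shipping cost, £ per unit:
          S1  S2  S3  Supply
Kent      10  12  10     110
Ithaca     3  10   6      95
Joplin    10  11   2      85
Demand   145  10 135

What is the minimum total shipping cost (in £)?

1575

One minimum-cost allocation:
  Kent–S1: 50 × £10 = £500
  Kent–S2: 10 × £12 = £120
  Kent–S3: 50 × £10 = £500
  Ithaca–S1: 95 × £3 = £285
  Joplin–S3: 85 × £2 = £170
Total = 500 + 120 + 500 + 285 + 170 = £1575.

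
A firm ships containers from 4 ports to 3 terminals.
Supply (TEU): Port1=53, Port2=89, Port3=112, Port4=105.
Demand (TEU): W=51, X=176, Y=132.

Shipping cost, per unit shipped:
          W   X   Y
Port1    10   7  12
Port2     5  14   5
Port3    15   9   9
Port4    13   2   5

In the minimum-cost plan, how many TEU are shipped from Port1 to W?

0

Optimal shipments:
  Port1→X: 53 TEU
  Port2→W: 51 TEU
  Port2→Y: 38 TEU
  Port3→X: 18 TEU
  Port3→Y: 94 TEU
  Port4→X: 105 TEU
Total cost = 2034.
The route Port1→W is not used.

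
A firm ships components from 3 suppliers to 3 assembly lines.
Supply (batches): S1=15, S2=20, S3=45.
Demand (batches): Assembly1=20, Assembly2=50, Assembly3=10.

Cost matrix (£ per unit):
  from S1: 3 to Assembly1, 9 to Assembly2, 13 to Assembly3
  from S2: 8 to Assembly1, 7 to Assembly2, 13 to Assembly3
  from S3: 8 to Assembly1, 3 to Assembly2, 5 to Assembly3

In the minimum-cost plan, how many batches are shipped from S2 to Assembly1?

5

The minimum-cost plan:
  S1 to Assembly1: 15 × £3 = £45
  S2 to Assembly1: 5 × £8 = £40
  S2 to Assembly2: 15 × £7 = £105
  S3 to Assembly2: 35 × £3 = £105
  S3 to Assembly3: 10 × £5 = £50
Total cost = £345.
So S2→Assembly1 carries 5 batches.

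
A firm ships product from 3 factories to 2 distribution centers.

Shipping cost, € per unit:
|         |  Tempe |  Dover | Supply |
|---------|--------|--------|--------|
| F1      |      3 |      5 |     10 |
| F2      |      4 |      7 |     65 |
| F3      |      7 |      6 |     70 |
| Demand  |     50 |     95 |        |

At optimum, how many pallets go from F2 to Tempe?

50

Optimal shipments:
  F1–Dover: 10 × €5 = €50
  F2–Tempe: 50 × €4 = €200
  F2–Dover: 15 × €7 = €105
  F3–Dover: 70 × €6 = €420
Total cost = €775.
So F2→Tempe carries 50 pallets.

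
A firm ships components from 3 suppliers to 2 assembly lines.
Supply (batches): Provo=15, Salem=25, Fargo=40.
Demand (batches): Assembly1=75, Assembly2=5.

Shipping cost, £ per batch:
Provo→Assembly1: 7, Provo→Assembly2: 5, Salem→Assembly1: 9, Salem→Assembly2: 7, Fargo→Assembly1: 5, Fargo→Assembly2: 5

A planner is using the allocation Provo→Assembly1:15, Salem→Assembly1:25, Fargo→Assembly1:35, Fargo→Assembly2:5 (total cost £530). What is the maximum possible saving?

Current plan cost = 15·7 + 25·9 + 35·5 + 5·5 = £530.
Optimal plan:
  Provo->Assembly1: 10 × £7 = £70
  Provo->Assembly2: 5 × £5 = £25
  Salem->Assembly1: 25 × £9 = £225
  Fargo->Assembly1: 40 × £5 = £200
Optimal cost = £520.
Saving = 530 − 520 = £10.

10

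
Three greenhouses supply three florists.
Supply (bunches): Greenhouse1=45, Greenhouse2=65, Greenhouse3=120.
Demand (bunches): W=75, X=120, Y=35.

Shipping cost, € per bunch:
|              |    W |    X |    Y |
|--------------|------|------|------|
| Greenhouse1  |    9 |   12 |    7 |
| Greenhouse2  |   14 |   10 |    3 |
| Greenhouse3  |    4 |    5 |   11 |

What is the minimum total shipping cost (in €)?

1380

One minimum-cost allocation:
  Greenhouse1–W: 45 × €9 = €405
  Greenhouse2–X: 30 × €10 = €300
  Greenhouse2–Y: 35 × €3 = €105
  Greenhouse3–W: 30 × €4 = €120
  Greenhouse3–X: 90 × €5 = €450
Total = 405 + 300 + 105 + 120 + 450 = €1380.
(Supply check: Greenhouse1 ships 45; Greenhouse2 ships 65; Greenhouse3 ships 120.)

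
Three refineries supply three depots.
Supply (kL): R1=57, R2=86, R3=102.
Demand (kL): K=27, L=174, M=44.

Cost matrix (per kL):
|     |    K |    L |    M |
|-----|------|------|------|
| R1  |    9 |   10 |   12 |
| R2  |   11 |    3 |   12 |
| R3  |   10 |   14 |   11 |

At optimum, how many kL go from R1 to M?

Solving gives:
  R1 to L: 57 × 10 = 570
  R2 to L: 86 × 3 = 258
  R3 to K: 27 × 10 = 270
  R3 to L: 31 × 14 = 434
  R3 to M: 44 × 11 = 484
Total cost = 2016.
The route R1→M is not used.

0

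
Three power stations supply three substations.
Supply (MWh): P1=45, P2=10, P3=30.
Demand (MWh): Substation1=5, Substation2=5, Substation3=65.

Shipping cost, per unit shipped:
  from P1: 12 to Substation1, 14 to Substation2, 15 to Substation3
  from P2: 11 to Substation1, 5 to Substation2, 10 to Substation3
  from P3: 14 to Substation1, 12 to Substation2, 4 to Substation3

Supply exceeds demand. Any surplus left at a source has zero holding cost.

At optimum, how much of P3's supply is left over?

0

An optimal plan:
  P1→Substation1: 5 × 12 = 60
  P1→Substation3: 30 × 15 = 450
  P2→Substation2: 5 × 5 = 25
  P2→Substation3: 5 × 10 = 50
  P3→Substation3: 30 × 4 = 120
Total cost = 705.
P3 ships 30 of its 30, leaving 0.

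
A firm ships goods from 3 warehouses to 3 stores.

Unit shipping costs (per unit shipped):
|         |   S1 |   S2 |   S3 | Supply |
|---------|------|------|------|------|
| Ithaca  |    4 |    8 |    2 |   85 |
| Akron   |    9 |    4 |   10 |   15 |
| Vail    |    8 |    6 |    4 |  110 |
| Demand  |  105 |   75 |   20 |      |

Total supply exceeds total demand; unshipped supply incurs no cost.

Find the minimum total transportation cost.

A cheapest plan:
  Ithaca to S1: 85 × 4 = 340
  Akron to S2: 15 × 4 = 60
  Vail to S1: 20 × 8 = 160
  Vail to S2: 60 × 6 = 360
  Vail to S3: 20 × 4 = 80
Total = 340 + 60 + 160 + 360 + 80 = 1000.

1000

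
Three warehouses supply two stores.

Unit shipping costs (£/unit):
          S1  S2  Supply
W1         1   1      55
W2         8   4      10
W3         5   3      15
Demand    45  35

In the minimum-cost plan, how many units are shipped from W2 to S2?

Optimal shipments:
  W1 to S1: 45 units
  W1 to S2: 10 units
  W2 to S2: 10 units
  W3 to S2: 15 units
Total cost = £140.
So W2→S2 carries 10 units.

10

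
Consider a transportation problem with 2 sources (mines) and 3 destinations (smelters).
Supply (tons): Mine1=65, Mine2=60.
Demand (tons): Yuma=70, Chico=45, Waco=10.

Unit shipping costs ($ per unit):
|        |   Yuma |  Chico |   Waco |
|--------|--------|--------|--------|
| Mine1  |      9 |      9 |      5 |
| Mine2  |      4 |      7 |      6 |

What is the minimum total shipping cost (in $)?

A cheapest plan:
  Mine1–Yuma: 10 × $9 = $90
  Mine1–Chico: 45 × $9 = $405
  Mine1–Waco: 10 × $5 = $50
  Mine2–Yuma: 60 × $4 = $240
Total = 90 + 405 + 50 + 240 = $785.

785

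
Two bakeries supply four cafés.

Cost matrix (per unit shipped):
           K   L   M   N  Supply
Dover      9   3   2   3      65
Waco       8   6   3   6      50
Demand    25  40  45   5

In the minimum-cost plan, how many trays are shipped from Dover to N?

5

Optimal shipments:
  Dover->L: 40 × 3 = 120
  Dover->M: 20 × 2 = 40
  Dover->N: 5 × 3 = 15
  Waco->K: 25 × 8 = 200
  Waco->M: 25 × 3 = 75
Total cost = 450.
So Dover→N carries 5 trays.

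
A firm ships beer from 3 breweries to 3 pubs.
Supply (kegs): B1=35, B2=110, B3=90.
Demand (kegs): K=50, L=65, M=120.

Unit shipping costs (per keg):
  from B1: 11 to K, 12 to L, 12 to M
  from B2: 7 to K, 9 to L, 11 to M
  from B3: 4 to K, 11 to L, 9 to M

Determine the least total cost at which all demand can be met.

2060

A cheapest plan:
  B1->M: 35 × 12 = 420
  B2->L: 65 × 9 = 585
  B2->M: 45 × 11 = 495
  B3->K: 50 × 4 = 200
  B3->M: 40 × 9 = 360
Total = 420 + 585 + 495 + 200 + 360 = 2060.
(Supply check: B1 ships 35; B2 ships 110; B3 ships 90.)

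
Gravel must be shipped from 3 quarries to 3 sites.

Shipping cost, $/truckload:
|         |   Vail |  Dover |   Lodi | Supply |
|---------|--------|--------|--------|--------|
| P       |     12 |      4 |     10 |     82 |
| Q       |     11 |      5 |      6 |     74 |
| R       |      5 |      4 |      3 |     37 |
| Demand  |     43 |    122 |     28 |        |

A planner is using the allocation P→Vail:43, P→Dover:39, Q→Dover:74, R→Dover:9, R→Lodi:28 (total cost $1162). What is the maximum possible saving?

215

Current plan cost = 43·12 + 39·4 + 74·5 + 9·4 + 28·3 = $1162.
Optimal plan:
  P→Dover: 82 × $4 = $328
  Q→Vail: 6 × $11 = $66
  Q→Dover: 40 × $5 = $200
  Q→Lodi: 28 × $6 = $168
  R→Vail: 37 × $5 = $185
Optimal cost = $947.
Saving = 1162 − 947 = $215.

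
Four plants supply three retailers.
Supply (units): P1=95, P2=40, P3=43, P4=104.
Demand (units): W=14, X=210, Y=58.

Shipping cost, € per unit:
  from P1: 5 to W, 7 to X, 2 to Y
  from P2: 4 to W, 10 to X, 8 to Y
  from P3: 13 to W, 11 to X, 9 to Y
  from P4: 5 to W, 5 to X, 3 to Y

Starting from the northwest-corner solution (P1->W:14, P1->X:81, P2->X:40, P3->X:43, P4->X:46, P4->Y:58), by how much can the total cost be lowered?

230

Current plan cost = 14·5 + 81·7 + 40·10 + 43·11 + 46·5 + 58·3 = €1914.
Optimal plan:
  P1->X: 37 × €7 = €259
  P1->Y: 58 × €2 = €116
  P2->W: 14 × €4 = €56
  P2->X: 26 × €10 = €260
  P3->X: 43 × €11 = €473
  P4->X: 104 × €5 = €520
Optimal cost = €1684.
Saving = 1914 − 1684 = €230.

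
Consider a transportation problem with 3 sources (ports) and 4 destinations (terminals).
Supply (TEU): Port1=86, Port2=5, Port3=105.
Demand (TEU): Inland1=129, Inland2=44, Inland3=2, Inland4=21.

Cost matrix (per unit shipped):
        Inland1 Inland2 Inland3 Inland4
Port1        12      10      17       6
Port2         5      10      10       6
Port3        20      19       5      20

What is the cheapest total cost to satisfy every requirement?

2913

A cheapest plan:
  Port1 to Inland1: 21 TEU
  Port1 to Inland2: 44 TEU
  Port1 to Inland4: 21 TEU
  Port2 to Inland1: 5 TEU
  Port3 to Inland1: 103 TEU
  Port3 to Inland3: 2 TEU
Total cost = 2913.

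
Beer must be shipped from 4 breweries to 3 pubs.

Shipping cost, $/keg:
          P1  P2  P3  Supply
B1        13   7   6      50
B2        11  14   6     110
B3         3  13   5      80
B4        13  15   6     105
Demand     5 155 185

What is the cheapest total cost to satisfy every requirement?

2870

An optimal shipping plan:
  B1–P2: 50 kegs
  B2–P2: 105 kegs
  B2–P3: 5 kegs
  B3–P1: 5 kegs
  B3–P3: 75 kegs
  B4–P3: 105 kegs
Total cost = $2870.
(Supply check: B1 ships 50; B2 ships 110; B3 ships 80; B4 ships 105.)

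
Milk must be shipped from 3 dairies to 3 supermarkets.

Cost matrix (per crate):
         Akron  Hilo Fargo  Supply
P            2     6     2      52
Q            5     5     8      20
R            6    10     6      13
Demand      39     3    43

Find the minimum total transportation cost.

An optimal shipping plan:
  P–Akron: 9 × 2 = 18
  P–Fargo: 43 × 2 = 86
  Q–Akron: 17 × 5 = 85
  Q–Hilo: 3 × 5 = 15
  R–Akron: 13 × 6 = 78
Total = 18 + 86 + 85 + 15 + 78 = 282.

282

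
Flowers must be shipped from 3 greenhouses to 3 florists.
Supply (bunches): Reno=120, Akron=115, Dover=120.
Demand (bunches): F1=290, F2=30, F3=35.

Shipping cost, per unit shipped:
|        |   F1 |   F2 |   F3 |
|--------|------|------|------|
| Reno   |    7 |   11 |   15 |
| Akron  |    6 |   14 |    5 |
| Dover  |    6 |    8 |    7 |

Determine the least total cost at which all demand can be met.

2275

Optimal allocation:
  Reno–F1: 120 × 7 = 840
  Akron–F1: 80 × 6 = 480
  Akron–F3: 35 × 5 = 175
  Dover–F1: 90 × 6 = 540
  Dover–F2: 30 × 8 = 240
Total = 840 + 480 + 175 + 540 + 240 = 2275.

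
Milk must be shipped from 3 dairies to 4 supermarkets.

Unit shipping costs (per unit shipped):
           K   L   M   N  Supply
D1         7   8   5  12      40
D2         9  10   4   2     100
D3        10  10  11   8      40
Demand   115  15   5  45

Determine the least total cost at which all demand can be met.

1240

One minimum-cost allocation:
  D1->K: 40 crates
  D2->K: 50 crates
  D2->M: 5 crates
  D2->N: 45 crates
  D3->K: 25 crates
  D3->L: 15 crates
Total cost = 1240.
(Supply check: D1 ships 40; D2 ships 100; D3 ships 40.)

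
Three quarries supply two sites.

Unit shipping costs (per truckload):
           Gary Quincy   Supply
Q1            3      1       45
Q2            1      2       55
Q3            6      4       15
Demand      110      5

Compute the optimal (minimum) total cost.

270

A cheapest plan:
  Q1–Gary: 40 × 3 = 120
  Q1–Quincy: 5 × 1 = 5
  Q2–Gary: 55 × 1 = 55
  Q3–Gary: 15 × 6 = 90
Total = 120 + 5 + 55 + 90 = 270.
(Supply check: Q1 ships 45; Q2 ships 55; Q3 ships 15.)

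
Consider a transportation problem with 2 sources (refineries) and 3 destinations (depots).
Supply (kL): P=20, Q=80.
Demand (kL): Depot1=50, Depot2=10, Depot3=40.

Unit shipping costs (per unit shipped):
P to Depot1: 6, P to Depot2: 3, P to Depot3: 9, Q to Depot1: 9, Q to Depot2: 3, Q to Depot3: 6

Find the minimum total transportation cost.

An optimal shipping plan:
  P→Depot1: 20 × 6 = 120
  Q→Depot1: 30 × 9 = 270
  Q→Depot2: 10 × 3 = 30
  Q→Depot3: 40 × 6 = 240
Total = 120 + 270 + 30 + 240 = 660.

660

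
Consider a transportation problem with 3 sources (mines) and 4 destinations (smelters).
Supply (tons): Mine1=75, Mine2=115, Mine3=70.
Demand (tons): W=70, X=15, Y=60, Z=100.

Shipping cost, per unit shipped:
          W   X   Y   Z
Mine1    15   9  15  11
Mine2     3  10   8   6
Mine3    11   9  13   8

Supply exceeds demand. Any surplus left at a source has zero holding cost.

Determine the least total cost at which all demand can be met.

1820

An optimal shipping plan:
  Mine1–X: 15 tons
  Mine1–Y: 15 tons
  Mine1–Z: 30 tons
  Mine2–W: 70 tons
  Mine2–Y: 45 tons
  Mine3–Z: 70 tons
Total cost = 1820.
(Supply check: Mine1 ships 60; Mine2 ships 115; Mine3 ships 70.)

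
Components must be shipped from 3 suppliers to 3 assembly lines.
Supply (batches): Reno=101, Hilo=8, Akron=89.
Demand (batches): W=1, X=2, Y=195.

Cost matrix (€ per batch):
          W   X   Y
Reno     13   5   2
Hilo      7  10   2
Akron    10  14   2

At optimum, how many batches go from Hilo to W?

Solving gives:
  Reno to X: 2 × €5 = €10
  Reno to Y: 99 × €2 = €198
  Hilo to W: 1 × €7 = €7
  Hilo to Y: 7 × €2 = €14
  Akron to Y: 89 × €2 = €178
Total cost = €407.
So Hilo→W carries 1 batches.

1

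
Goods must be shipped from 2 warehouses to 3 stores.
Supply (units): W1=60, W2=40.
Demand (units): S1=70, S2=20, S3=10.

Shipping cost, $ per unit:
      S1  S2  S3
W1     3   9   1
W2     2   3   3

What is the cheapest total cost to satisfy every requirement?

An optimal shipping plan:
  W1–S1: 50 units
  W1–S3: 10 units
  W2–S1: 20 units
  W2–S2: 20 units
Total cost = $260.
(Supply check: W1 ships 60; W2 ships 40.)

260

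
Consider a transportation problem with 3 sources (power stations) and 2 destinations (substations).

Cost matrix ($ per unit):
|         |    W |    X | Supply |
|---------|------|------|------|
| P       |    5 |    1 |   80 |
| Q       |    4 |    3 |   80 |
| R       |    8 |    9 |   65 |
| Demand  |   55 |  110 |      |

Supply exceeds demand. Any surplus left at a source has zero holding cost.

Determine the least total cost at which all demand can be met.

410

A cheapest plan:
  P to X: 80 MWh
  Q to W: 50 MWh
  Q to X: 30 MWh
  R to W: 5 MWh
Total cost = $410.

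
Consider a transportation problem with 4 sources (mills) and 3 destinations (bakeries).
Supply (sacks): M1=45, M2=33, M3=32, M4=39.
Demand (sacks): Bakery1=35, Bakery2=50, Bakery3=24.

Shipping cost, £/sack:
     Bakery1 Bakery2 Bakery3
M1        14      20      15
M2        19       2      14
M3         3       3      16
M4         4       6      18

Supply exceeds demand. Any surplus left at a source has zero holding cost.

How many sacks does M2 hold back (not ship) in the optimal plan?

0

An optimal plan:
  M1–Bakery3: 24 × £15 = £360
  M2–Bakery2: 33 × £2 = £66
  M3–Bakery1: 15 × £3 = £45
  M3–Bakery2: 17 × £3 = £51
  M4–Bakery1: 20 × £4 = £80
Total cost = £602.
M2 ships 33 of its 33, leaving 0.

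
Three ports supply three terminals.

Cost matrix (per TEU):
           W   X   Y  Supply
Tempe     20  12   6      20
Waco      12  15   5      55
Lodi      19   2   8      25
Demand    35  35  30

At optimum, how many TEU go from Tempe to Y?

The minimum-cost plan:
  Tempe–X: 10 TEU
  Tempe–Y: 10 TEU
  Waco–W: 35 TEU
  Waco–Y: 20 TEU
  Lodi–X: 25 TEU
Total cost = 750.
So Tempe→Y carries 10 TEU.

10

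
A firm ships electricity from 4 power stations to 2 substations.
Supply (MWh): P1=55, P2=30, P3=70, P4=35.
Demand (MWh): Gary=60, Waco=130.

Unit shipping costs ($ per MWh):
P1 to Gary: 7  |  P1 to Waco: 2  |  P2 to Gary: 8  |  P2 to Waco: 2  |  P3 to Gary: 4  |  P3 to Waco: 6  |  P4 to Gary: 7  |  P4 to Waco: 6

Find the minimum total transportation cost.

680

One minimum-cost allocation:
  P1->Waco: 55 × $2 = $110
  P2->Waco: 30 × $2 = $60
  P3->Gary: 60 × $4 = $240
  P3->Waco: 10 × $6 = $60
  P4->Waco: 35 × $6 = $210
Total = 110 + 60 + 240 + 60 + 210 = $680.
(Supply check: P1 ships 55; P2 ships 30; P3 ships 70; P4 ships 35.)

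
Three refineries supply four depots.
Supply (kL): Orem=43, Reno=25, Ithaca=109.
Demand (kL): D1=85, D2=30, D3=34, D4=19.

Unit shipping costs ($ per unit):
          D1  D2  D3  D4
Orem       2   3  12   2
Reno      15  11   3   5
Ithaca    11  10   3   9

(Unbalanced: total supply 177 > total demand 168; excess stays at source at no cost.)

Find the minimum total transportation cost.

One minimum-cost allocation:
  Orem–D1: 43 × $2 = $86
  Reno–D4: 19 × $5 = $95
  Ithaca–D1: 42 × $11 = $462
  Ithaca–D2: 30 × $10 = $300
  Ithaca–D3: 34 × $3 = $102
Total = 86 + 95 + 462 + 300 + 102 = $1045.

1045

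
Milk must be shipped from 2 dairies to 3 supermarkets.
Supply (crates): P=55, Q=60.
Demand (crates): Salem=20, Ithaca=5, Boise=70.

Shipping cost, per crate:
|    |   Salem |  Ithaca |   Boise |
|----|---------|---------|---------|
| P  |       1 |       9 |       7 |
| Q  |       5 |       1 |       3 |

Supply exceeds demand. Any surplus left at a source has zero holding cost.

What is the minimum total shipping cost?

Optimal allocation:
  P to Salem: 20 crates
  P to Boise: 15 crates
  Q to Ithaca: 5 crates
  Q to Boise: 55 crates
Total cost = 295.

295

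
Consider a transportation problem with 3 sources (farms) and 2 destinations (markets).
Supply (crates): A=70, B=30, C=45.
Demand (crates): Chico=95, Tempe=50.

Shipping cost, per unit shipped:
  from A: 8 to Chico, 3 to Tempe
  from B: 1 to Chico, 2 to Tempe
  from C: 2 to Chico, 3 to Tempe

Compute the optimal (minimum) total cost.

430

An optimal shipping plan:
  A→Chico: 20 crates
  A→Tempe: 50 crates
  B→Chico: 30 crates
  C→Chico: 45 crates
Total cost = 430.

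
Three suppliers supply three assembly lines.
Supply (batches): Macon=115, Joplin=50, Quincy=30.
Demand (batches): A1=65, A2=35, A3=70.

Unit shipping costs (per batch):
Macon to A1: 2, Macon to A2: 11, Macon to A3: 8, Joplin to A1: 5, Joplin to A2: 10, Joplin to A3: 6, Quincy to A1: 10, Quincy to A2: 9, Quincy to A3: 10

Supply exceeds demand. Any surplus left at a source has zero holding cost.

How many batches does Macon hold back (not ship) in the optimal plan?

Minimum-cost shipments:
  Macon–A1: 65 × 2 = 130
  Macon–A2: 5 × 11 = 55
  Macon–A3: 20 × 8 = 160
  Joplin–A3: 50 × 6 = 300
  Quincy–A2: 30 × 9 = 270
Total cost = 915.
Macon ships 90 of its 115, leaving 25.

25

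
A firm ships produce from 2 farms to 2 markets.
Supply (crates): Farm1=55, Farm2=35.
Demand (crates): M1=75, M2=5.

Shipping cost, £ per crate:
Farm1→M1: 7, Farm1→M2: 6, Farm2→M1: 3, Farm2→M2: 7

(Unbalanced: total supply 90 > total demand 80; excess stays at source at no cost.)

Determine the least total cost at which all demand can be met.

415

Optimal allocation:
  Farm1->M1: 40 × £7 = £280
  Farm1->M2: 5 × £6 = £30
  Farm2->M1: 35 × £3 = £105
Total = 280 + 30 + 105 = £415.
(Supply check: Farm1 ships 45; Farm2 ships 35.)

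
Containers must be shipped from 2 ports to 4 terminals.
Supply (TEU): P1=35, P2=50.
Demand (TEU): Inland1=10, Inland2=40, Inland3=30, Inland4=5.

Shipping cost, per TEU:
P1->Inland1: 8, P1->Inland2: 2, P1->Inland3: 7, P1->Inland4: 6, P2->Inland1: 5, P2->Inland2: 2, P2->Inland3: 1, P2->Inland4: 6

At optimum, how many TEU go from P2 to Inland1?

Solving gives:
  P1→Inland2: 30 × 2 = 60
  P1→Inland4: 5 × 6 = 30
  P2→Inland1: 10 × 5 = 50
  P2→Inland2: 10 × 2 = 20
  P2→Inland3: 30 × 1 = 30
Total cost = 190.
So P2→Inland1 carries 10 TEU.

10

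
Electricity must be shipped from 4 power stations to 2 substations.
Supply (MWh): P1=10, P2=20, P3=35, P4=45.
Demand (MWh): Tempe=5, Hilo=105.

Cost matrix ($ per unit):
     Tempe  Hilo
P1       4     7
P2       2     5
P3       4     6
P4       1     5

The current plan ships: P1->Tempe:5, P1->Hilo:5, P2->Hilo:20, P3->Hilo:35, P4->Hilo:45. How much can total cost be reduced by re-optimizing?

Current plan cost = 5·4 + 5·7 + 20·5 + 35·6 + 45·5 = $590.
Optimal plan:
  P1->Hilo: 10 MWh
  P2->Hilo: 20 MWh
  P3->Hilo: 35 MWh
  P4->Tempe: 5 MWh
  P4->Hilo: 40 MWh
Optimal cost = $585.
Saving = 590 − 585 = $5.

5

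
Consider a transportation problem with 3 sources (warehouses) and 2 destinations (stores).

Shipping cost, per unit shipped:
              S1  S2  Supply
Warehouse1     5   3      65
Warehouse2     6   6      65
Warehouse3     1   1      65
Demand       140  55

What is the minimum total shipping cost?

670

One minimum-cost allocation:
  Warehouse1->S1: 10 × 5 = 50
  Warehouse1->S2: 55 × 3 = 165
  Warehouse2->S1: 65 × 6 = 390
  Warehouse3->S1: 65 × 1 = 65
Total = 50 + 165 + 390 + 65 = 670.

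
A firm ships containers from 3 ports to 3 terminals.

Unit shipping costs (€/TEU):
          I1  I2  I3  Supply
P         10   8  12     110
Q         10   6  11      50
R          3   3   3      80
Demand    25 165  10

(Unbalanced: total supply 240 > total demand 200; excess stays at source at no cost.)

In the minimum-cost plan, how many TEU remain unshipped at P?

Minimum-cost shipments:
  P–I2: 70 × €8 = €560
  Q–I2: 50 × €6 = €300
  R–I1: 25 × €3 = €75
  R–I2: 45 × €3 = €135
  R–I3: 10 × €3 = €30
Total cost = €1100.
P ships 70 of its 110, leaving 40.

40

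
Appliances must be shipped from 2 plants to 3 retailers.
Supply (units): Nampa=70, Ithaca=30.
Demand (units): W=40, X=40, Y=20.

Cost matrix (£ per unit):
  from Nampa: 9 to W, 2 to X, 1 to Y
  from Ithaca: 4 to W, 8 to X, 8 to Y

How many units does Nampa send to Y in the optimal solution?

20

Solving gives:
  Nampa to W: 10 × £9 = £90
  Nampa to X: 40 × £2 = £80
  Nampa to Y: 20 × £1 = £20
  Ithaca to W: 30 × £4 = £120
Total cost = £310.
So Nampa→Y carries 20 units.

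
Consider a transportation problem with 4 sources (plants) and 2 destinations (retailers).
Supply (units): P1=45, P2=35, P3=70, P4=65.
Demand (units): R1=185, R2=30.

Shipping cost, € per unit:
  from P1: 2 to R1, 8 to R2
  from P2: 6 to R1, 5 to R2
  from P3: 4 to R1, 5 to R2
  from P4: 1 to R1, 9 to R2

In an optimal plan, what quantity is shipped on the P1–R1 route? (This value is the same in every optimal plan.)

45

Optimal shipments:
  P1→R1: 45 × €2 = €90
  P2→R1: 5 × €6 = €30
  P2→R2: 30 × €5 = €150
  P3→R1: 70 × €4 = €280
  P4→R1: 65 × €1 = €65
Total cost = €615.
So P1→R1 carries 45 units.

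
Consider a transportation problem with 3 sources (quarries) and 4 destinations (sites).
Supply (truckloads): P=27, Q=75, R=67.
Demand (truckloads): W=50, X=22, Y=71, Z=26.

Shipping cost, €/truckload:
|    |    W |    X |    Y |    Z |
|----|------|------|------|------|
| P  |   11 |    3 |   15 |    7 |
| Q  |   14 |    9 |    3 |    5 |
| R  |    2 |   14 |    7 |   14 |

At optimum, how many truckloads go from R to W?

The minimum-cost plan:
  P–X: 22 × €3 = €66
  P–Z: 5 × €7 = €35
  Q–Y: 54 × €3 = €162
  Q–Z: 21 × €5 = €105
  R–W: 50 × €2 = €100
  R–Y: 17 × €7 = €119
Total cost = €587.
So R→W carries 50 truckloads.

50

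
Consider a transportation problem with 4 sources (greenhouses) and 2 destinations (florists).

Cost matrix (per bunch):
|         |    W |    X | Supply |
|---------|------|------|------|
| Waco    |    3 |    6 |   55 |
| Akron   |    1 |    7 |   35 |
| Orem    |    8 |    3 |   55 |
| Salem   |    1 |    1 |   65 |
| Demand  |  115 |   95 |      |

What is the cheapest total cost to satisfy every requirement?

A cheapest plan:
  Waco->W: 55 bunches
  Akron->W: 35 bunches
  Orem->X: 55 bunches
  Salem->W: 25 bunches
  Salem->X: 40 bunches
Total cost = 430.

430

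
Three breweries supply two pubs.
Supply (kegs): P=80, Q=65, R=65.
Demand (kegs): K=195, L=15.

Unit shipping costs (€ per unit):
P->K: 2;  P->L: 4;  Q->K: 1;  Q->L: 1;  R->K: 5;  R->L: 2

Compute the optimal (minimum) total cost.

505

A cheapest plan:
  P->K: 80 kegs
  Q->K: 65 kegs
  R->K: 50 kegs
  R->L: 15 kegs
Total cost = €505.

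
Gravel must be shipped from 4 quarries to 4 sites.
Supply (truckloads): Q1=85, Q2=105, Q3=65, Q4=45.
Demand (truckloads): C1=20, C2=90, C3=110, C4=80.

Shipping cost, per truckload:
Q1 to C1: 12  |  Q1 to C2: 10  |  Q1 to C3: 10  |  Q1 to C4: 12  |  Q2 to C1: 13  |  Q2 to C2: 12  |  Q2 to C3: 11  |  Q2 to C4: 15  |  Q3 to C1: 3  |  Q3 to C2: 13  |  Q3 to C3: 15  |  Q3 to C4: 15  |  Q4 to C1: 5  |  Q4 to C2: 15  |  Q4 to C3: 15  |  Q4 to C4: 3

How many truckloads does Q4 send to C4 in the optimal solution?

Solving gives:
  Q1->C2: 45 truckloads
  Q1->C3: 5 truckloads
  Q1->C4: 35 truckloads
  Q2->C3: 105 truckloads
  Q3->C1: 20 truckloads
  Q3->C2: 45 truckloads
  Q4->C4: 45 truckloads
Total cost = 2855.
So Q4→C4 carries 45 truckloads.

45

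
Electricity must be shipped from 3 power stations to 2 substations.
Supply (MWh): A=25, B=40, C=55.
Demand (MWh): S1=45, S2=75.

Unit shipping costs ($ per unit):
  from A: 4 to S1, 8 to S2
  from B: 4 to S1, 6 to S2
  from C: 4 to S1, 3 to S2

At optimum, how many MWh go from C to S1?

The minimum-cost plan:
  A->S1: 25 × $4 = $100
  B->S1: 20 × $4 = $80
  B->S2: 20 × $6 = $120
  C->S2: 55 × $3 = $165
Total cost = $465.
The route C→S1 is not used.

0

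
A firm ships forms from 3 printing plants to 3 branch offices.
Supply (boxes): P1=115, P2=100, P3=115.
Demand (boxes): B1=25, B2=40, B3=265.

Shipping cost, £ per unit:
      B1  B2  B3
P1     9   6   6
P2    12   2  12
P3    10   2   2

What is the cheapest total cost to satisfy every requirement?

One minimum-cost allocation:
  P1->B3: 115 × £6 = £690
  P2->B1: 25 × £12 = £300
  P2->B2: 40 × £2 = £80
  P2->B3: 35 × £12 = £420
  P3->B3: 115 × £2 = £230
Total = 690 + 300 + 80 + 420 + 230 = £1720.
(Supply check: P1 ships 115; P2 ships 100; P3 ships 115.)

1720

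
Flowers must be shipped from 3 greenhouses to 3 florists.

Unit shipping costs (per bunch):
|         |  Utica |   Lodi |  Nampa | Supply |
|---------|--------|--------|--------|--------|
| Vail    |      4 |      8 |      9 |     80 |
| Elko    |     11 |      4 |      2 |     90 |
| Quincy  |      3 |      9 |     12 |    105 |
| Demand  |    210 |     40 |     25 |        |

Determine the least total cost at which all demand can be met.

1120

Optimal allocation:
  Vail to Utica: 80 × 4 = 320
  Elko to Utica: 25 × 11 = 275
  Elko to Lodi: 40 × 4 = 160
  Elko to Nampa: 25 × 2 = 50
  Quincy to Utica: 105 × 3 = 315
Total = 320 + 275 + 160 + 50 + 315 = 1120.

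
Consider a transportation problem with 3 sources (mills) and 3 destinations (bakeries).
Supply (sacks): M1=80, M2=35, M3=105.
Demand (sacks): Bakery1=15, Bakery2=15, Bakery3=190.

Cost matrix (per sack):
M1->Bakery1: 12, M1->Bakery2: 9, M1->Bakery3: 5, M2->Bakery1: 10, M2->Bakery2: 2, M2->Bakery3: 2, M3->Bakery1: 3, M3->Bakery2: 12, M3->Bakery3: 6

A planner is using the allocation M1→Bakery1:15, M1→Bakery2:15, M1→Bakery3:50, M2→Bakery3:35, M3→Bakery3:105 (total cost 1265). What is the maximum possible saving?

210

Current plan cost = 15·12 + 15·9 + 50·5 + 35·2 + 105·6 = 1265.
Optimal plan:
  M1->Bakery3: 80 × 5 = 400
  M2->Bakery2: 15 × 2 = 30
  M2->Bakery3: 20 × 2 = 40
  M3->Bakery1: 15 × 3 = 45
  M3->Bakery3: 90 × 6 = 540
Optimal cost = 1055.
Saving = 1265 − 1055 = 210.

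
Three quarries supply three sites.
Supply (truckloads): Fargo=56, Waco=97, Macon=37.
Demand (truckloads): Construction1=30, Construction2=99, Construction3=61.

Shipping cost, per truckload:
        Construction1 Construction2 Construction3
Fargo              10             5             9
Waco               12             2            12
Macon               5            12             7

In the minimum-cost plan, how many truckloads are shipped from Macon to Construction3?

7

The minimum-cost plan:
  Fargo–Construction2: 2 × 5 = 10
  Fargo–Construction3: 54 × 9 = 486
  Waco–Construction2: 97 × 2 = 194
  Macon–Construction1: 30 × 5 = 150
  Macon–Construction3: 7 × 7 = 49
Total cost = 889.
So Macon→Construction3 carries 7 truckloads.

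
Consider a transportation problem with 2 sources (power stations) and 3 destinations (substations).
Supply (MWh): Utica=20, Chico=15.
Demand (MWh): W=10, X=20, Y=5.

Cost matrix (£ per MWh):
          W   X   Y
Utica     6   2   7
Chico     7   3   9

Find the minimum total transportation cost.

150

One minimum-cost allocation:
  Utica to W: 10 × £6 = £60
  Utica to X: 5 × £2 = £10
  Utica to Y: 5 × £7 = £35
  Chico to X: 15 × £3 = £45
Total = 60 + 10 + 35 + 45 = £150.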